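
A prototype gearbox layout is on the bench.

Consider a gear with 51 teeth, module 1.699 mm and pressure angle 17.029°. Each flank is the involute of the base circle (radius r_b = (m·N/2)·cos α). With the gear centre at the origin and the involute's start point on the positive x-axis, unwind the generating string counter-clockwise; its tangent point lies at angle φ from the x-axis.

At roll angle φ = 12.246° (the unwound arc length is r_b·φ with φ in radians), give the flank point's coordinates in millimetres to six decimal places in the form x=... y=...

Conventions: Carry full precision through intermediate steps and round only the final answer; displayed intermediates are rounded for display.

topology: single-mesh involute geometry — m = 1.699, N = 51
pitch radius r_p = m·N/2 = 1.699·51/2 = 43.324500
base radius r_b = r_p·cos α = 43.324500·cos 17.029° = 41.425009
roll angle φ = 12.246° = 0.21373302 rad
x = r_b·(cos φ + φ·sin φ) = 42.360415
y = r_b·(sin φ − φ·cos φ) = 0.134206

x=42.360415 y=0.134206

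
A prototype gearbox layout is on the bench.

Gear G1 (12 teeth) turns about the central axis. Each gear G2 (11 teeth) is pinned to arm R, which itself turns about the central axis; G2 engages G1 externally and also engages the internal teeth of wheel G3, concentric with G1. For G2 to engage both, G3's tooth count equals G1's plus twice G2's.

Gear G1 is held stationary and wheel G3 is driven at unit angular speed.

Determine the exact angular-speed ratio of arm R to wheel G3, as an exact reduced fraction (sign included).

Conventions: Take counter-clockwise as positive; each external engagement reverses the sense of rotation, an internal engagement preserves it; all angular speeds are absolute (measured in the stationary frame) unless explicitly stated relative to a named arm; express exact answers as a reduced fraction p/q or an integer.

planetary set (12T centre, 11T on arm, 34T internal) — Willis relation
ring teeth: 12 + 2·11 = 34
12(ω_sun−ω_arm) = −34(ω_ring−ω_arm),  ω_sun = 0, ω_ring = 1
12(0−ω_arm) = −34(1−ω_arm)  ⇒  46·ω_arm = 34  ⇒  ω_arm = 17/23
ω_out/ω_in = 17/23

17/23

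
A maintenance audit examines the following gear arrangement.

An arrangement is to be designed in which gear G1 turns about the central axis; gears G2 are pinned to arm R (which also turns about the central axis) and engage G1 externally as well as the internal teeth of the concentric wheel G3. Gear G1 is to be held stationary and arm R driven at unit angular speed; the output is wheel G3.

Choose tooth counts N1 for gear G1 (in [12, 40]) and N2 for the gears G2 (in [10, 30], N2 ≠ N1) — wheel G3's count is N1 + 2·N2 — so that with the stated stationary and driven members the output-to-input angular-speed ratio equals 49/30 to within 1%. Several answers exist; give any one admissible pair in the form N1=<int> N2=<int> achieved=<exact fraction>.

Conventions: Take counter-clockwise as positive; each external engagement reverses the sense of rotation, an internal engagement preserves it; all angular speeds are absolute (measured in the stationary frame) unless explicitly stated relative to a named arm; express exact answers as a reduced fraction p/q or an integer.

N1=38 N2=11 achieved=49/30

topology: planetary set — design target 49/30, arm = carrier (Willis)
Willis with ω_sun = 0: ω_ring/ω_arm = (N1+N3)/N3; set equal to 49/30  ⇒  N3/N1 = 1/(49/30 − 1) = 30/19
N3 = N1 + 2·N2  ⇒  N2/N1 = (N3/N1 − 1)/2 = (30/19 − 1)/2 = 11/38
smallest multiple with N1 ≥ 12 and N2 ≥ 10: k = 1  ⇒  N1 = 1·38 = 38, N2 = 1·11 = 11 (N1 ≤ 40, N2 ≤ 30, N2 ≠ N1 ✓), N3 = 38 + 2·11 = 60
check: (N1+N3)/N3 with N1 = 38, N3 = 60 gives 49/30; |achieved − target| = 0 ≤ 49/3000 ✓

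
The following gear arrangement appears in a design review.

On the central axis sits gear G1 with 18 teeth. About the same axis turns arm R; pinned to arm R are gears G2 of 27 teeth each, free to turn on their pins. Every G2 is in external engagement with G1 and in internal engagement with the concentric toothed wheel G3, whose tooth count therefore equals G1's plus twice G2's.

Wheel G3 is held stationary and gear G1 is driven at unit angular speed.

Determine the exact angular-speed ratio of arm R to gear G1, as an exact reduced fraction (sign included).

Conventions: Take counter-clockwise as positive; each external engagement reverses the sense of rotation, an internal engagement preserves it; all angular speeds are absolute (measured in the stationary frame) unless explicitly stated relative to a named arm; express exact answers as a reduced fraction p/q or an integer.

class = planetary set [G3 = 18+2·27 = 72; Willis about the carrier]
ring teeth: 18 + 2·27 = 72
18(ω_sun−ω_arm) = −72(ω_ring−ω_arm),  ω_ring = 0, ω_sun = 1
18(1−ω_arm) = −72(0−ω_arm)  ⇒  90·ω_arm = 18  ⇒  ω_arm = 1/5
ω_out/ω_in = 1/5

1/5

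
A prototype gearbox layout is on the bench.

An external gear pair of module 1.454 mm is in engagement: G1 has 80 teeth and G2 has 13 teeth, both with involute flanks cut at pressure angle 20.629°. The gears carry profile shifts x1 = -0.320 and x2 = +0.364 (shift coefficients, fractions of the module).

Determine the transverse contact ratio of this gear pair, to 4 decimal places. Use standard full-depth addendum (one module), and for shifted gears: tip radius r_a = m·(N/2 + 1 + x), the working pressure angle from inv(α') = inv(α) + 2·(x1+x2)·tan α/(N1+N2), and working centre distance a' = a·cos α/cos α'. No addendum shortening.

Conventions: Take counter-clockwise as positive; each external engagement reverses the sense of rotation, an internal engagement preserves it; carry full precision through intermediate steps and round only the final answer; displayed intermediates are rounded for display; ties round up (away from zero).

single-mesh involute tooth geometry (80T engaging 13T at module 1.454)
base radii: r_b1 = 54.430858, r_b2 = 8.845014
tip radii: r_a1 = 59.148720, r_a2 = 11.434256
inv(α') = inv(20.629°) + 2·(-0.320+0.364)·tan α/(80+13) = 0.01676530  ⇒  α' = 20.77193°
a' = a·cos α / cos α' = 67.6110·cos 20.629°/cos 20.77193° = 67.674764
action lengths: √(r_a1²−r_b1²) = 23.148493, √(r_a2²−r_b2²) = 7.246236
base pitch p_b = π·m·cos α = 4.274990
CR = (23.148493 + 7.246236 − 67.674764·sin 20.77193°)/4.274990 = 1.495663
contact ratio ≈ 1.4957

1.4957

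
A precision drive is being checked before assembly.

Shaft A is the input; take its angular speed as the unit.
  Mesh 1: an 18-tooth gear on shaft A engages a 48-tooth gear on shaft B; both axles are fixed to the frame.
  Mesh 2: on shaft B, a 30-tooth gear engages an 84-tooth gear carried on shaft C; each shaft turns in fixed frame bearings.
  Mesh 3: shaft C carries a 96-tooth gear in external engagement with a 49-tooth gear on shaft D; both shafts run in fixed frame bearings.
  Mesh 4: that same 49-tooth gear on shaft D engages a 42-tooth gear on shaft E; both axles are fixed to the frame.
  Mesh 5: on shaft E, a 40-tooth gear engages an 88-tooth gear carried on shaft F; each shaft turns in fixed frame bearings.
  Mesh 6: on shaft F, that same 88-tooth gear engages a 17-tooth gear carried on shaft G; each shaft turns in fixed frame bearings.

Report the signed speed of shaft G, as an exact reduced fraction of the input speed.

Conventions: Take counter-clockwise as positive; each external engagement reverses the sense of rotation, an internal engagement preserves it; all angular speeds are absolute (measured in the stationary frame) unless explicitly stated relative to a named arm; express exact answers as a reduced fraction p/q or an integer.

600/833

6-mesh fixed-axis compound train (all bearings frame-fixed)
mesh 1 [18T→48T]: |ω|/ω_in = 1×18/48 = 3/8, sense flips to −
mesh 2 [30T→84T]: |ω|/ω_in = (3/8)×30/84 = 15/112, sense flips to +
mesh 3 [96T→49T]: |ω|/ω_in = (15/112)×96/49 = 90/343, sense flips to −
mesh 4 [49T→42T]: |ω|/ω_in = (90/343)×49/42 = 15/49, sense flips to +
mesh 5 [40T→88T]: |ω|/ω_in = (15/49)×40/88 = 75/539, sense flips to −
mesh 6 [88T→17T]: |ω|/ω_in = (75/539)×88/17 = 600/833, sense flips to +
signed output speed (× input speed) = 600/833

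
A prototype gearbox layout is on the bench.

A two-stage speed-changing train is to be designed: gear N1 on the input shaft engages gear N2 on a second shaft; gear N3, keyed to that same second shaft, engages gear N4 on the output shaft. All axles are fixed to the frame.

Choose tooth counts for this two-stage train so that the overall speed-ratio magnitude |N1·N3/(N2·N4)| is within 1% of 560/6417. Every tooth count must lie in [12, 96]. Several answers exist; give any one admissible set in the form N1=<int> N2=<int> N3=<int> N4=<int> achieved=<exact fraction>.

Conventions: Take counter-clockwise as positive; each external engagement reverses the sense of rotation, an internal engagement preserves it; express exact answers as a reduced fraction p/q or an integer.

N1=14 N2=69 N3=40 N4=93 achieved=560/6417

class = fixed-axis compound train [2-stage, 560/6417 wanted]
target = 560/6417 in lowest terms: an exact hit needs N1·N3 = k·560 and N2·N4 = k·6417 for one integer k, every count in [12, 96]; additionally prefer no 1:1 stage (N1 ≠ N2, N3 ≠ N4)
k = 1: N1·N3 = 560 = 14·40, N2·N4 = 6417 = 69·93
achieved = 14·40/(69·93) = 560/6417; |achieved − target| = 0 ≤ 28/32085 ✓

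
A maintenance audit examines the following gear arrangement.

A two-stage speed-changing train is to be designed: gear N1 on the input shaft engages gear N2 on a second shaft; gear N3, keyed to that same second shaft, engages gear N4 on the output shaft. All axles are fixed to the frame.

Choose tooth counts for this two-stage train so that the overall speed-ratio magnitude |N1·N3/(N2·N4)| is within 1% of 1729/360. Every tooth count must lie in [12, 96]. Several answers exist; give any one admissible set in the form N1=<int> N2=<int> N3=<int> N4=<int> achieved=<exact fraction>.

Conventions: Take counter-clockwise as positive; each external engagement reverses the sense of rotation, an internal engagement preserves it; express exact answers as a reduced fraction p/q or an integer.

N1=19 N2=12 N3=91 N4=30 achieved=1729/360

2-stage fixed-axis compound train for ratio 1729/360
target = 1729/360 in lowest terms: an exact hit needs N1·N3 = k·1729 and N2·N4 = k·360 for one integer k, every count in [12, 96]; additionally prefer no 1:1 stage (N1 ≠ N2, N3 ≠ N4)
k = 1: N1·N3 = 1729 = 19·91, N2·N4 = 360 = 12·30
achieved = 19·91/(12·30) = 1729/360; |achieved − target| = 0 ≤ 1729/36000 ✓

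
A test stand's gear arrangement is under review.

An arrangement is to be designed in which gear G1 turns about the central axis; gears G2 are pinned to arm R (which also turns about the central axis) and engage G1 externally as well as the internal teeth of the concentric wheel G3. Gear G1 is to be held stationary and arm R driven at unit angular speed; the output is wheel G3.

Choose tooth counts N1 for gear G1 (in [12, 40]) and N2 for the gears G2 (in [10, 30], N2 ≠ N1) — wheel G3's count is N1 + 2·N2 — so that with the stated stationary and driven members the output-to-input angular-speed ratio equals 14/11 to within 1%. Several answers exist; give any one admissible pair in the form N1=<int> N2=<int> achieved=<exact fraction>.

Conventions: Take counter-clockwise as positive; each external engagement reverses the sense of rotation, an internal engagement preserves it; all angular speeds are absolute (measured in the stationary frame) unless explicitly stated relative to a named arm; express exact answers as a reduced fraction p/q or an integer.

design class (target 14/11): planetary set
Willis with ω_sun = 0: ω_ring/ω_arm = (N1+N3)/N3; set equal to 14/11  ⇒  N3/N1 = 1/(14/11 − 1) = 11/3
N3 = N1 + 2·N2  ⇒  N2/N1 = (N3/N1 − 1)/2 = (11/3 − 1)/2 = 4/3
smallest multiple with N1 ≥ 12 and N2 ≥ 10: k = 4  ⇒  N1 = 4·3 = 12, N2 = 4·4 = 16 (N1 ≤ 40, N2 ≤ 30, N2 ≠ N1 ✓), N3 = 12 + 2·16 = 44
check: (N1+N3)/N3 with N1 = 12, N3 = 44 gives 14/11; |achieved − target| = 0 ≤ 7/550 ✓

N1=12 N2=16 achieved=14/11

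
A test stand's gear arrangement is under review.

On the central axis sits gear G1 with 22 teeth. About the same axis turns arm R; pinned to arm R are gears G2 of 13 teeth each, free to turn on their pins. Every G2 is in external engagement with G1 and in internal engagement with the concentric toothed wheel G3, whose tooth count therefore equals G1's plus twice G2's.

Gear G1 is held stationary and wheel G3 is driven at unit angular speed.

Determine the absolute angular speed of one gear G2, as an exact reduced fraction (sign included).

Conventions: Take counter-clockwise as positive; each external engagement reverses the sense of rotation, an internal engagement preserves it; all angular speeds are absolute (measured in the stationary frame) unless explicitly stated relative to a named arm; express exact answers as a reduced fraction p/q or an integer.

planetary set (22T centre, 13T on arm, 48T internal) — Willis relation
ring teeth: 22 + 2·13 = 48
22(ω_sun−ω_arm) = −48(ω_ring−ω_arm),  ω_sun = 0, ω_ring = 1
22(0−ω_arm) = −48(1−ω_arm)  ⇒  70·ω_arm = 48  ⇒  ω_arm = 24/35
sun–planet mesh: 22·(0−24/35) = −13·(ω_p−ω_arm)  ⇒  ω_p−ω_arm = 528/455
ω_p = 24/35 + 528/455 = 24/13
exact speed ratio = 24/13

24/13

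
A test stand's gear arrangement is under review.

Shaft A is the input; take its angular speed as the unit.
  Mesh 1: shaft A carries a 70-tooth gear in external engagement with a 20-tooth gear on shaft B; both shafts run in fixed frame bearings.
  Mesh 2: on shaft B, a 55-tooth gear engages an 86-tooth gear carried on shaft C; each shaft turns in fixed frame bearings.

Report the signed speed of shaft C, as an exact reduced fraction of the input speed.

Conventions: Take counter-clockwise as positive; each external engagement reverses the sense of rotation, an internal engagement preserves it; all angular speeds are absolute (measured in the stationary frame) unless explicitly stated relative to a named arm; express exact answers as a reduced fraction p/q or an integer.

385/172

2-mesh fixed-axis compound train (all bearings frame-fixed)
mesh 1 [70T→20T]: |ω|/ω_in = 1×70/20 = 7/2, sense flips to −
mesh 2 [55T→86T]: |ω|/ω_in = (7/2)×55/86 = 385/172, sense flips to +
signed output speed (× input speed) = 385/172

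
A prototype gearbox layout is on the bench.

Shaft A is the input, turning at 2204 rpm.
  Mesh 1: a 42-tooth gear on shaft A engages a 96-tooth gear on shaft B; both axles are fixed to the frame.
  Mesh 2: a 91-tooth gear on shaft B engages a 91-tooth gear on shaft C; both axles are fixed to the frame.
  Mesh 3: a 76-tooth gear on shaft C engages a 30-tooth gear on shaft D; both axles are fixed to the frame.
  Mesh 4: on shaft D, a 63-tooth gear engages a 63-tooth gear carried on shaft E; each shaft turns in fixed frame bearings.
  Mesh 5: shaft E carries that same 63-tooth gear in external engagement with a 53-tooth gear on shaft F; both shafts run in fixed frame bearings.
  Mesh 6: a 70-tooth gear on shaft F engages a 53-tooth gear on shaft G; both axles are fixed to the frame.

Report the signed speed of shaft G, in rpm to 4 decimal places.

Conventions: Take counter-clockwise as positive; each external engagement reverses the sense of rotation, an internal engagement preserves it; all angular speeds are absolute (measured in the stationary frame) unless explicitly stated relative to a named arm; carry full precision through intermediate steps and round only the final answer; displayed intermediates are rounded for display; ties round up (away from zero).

+3835.0306 rpm

class = fixed-axis compound train [6 meshes; 6 ratios multiply, 6 sense flips]
mesh 1 [42T→96T]: ω = 2204.0000×42/96 = 964.2500 rpm, sense flips to −
mesh 2 [91T→91T]: ω = 964.2500×91/91 = 964.2500 rpm, sense flips to +
mesh 3 [76T→30T]: ω = 964.2500×76/30 = 2442.7667 rpm, sense flips to −
mesh 4 [63T→63T]: ω = 2442.7667×63/63 = 2442.7667 rpm, sense flips to +
mesh 5 [63T→53T]: ω = 2442.7667×63/53 = 2903.6660 rpm, sense flips to −
mesh 6 [70T→53T]: ω = 2903.6660×70/53 = 3835.0306 rpm, sense flips to +
signed output speed = +3835.0306 rpm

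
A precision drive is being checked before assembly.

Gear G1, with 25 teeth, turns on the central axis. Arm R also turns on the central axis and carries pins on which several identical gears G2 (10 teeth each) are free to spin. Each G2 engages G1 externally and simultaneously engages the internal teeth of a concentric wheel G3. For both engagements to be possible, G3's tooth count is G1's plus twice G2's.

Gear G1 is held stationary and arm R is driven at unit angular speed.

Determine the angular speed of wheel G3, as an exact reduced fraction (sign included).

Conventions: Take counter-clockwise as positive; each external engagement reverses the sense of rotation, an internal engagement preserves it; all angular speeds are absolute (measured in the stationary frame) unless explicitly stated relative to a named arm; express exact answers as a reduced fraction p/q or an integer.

class = planetary set [G3 = 25+2·10 = 45; Willis about the carrier]
ring teeth: 25 + 2·10 = 45
25(ω_sun−ω_arm) = −45(ω_ring−ω_arm),  ω_sun = 0, ω_arm = 1
ω_ring = 1 − (25/45)(0−1) = 14/9
exact speed ratio = 14/9

14/9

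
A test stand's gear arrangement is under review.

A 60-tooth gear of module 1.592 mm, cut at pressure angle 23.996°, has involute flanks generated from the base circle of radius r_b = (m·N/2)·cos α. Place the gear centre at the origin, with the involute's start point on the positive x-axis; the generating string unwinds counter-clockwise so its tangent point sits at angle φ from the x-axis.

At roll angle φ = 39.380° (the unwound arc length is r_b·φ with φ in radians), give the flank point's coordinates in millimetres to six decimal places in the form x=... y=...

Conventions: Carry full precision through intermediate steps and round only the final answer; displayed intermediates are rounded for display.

class = single-mesh tooth geometry [base-circle involute, m = 1.592, 60T]
pitch radius r_p = m·N/2 = 1.592·60/2 = 47.760000
base radius r_b = r_p·cos α = 47.760000·cos 23.996° = 43.632287
roll angle φ = 39.380° = 0.68731066 rad
x = r_b·(cos φ + φ·sin φ) = 52.752601
y = r_b·(sin φ − φ·cos φ) = 4.502872

x=52.752601 y=4.502872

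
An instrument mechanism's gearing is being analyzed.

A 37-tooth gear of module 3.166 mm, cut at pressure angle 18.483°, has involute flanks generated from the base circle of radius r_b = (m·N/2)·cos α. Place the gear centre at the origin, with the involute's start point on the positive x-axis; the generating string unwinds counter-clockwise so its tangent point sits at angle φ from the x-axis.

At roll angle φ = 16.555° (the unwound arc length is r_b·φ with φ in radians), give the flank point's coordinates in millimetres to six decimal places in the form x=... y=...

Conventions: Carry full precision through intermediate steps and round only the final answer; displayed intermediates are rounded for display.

topology: single-mesh involute geometry — m = 3.166, N = 37
pitch radius r_p = m·N/2 = 3.166·37/2 = 58.571000
base radius r_b = r_p·cos α = 58.571000·cos 18.483° = 55.549777
roll angle φ = 16.555° = 0.28893926 rad
x = r_b·(cos φ + φ·sin φ) = 57.820415
y = r_b·(sin φ − φ·cos φ) = 0.442946

x=57.820415 y=0.442946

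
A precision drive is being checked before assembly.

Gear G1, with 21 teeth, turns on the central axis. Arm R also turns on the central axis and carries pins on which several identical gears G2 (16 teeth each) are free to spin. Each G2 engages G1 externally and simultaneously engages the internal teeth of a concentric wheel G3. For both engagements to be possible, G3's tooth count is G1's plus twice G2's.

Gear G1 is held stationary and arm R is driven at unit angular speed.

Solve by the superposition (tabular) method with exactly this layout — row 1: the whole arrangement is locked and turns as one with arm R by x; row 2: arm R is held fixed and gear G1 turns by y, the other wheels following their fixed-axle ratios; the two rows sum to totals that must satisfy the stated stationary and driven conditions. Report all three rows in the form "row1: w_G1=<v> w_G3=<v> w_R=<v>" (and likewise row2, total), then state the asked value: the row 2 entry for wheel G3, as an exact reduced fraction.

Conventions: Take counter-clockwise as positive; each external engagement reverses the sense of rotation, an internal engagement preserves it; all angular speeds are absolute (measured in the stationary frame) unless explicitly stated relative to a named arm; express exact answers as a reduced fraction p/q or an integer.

planetary set (21T centre, 16T on arm, 53T internal) — Willis relation
row 1 — lock + rotate with arm: ω_sun = ω_ring = ω_arm = x
superposition row 2 [arm held]: sun y, ring −(21/53)·y, arm 0
boundary: total ω_sun = x + y = 0 and total ω_arm = x = 1  ⇒  y = -1, x = 1
row 2 ring = −(21/53)·(-1) = 21/53
totals (row 1 + row 2): sun 1 + (-1) = 0, ring 1 + 21/53 = 74/53, arm 1 + 0 = 1
asked cell (row2, ring) = 21/53

row1: w_G1=1 w_G3=1 w_R=1
row2: w_G1=-1 w_G3=21/53 w_R=0
total: w_G1=0 w_G3=74/53 w_R=1
asked value: 21/53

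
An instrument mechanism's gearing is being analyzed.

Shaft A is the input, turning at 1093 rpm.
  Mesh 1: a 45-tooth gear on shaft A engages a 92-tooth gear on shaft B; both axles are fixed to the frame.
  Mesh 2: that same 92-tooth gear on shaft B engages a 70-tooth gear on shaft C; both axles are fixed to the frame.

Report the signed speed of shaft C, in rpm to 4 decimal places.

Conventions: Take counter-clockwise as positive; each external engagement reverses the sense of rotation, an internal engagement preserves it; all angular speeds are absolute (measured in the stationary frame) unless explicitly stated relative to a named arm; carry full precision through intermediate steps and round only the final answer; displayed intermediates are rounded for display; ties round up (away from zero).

+702.6429 rpm

recognized (3 fixed axles, 2 meshes): fixed-axis compound train
mesh 1 [45T→92T]: ω = 1093.0000×45/92 = 534.6196 rpm, sense flips to −
mesh 2 [92T→70T]: ω = 534.6196×92/70 = 702.6429 rpm, sense flips to +
signed output speed = +702.6429 rpm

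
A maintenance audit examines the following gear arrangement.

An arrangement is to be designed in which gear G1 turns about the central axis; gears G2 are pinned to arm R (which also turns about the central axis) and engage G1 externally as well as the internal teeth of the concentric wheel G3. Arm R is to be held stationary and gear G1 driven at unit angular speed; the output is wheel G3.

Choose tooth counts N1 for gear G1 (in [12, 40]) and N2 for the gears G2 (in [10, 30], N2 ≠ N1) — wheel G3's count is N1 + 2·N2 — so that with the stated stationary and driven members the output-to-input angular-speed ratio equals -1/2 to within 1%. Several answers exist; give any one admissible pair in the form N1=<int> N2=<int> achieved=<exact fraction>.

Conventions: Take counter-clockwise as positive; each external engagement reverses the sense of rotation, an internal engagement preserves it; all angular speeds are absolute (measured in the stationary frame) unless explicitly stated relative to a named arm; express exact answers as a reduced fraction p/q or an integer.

N1=20 N2=10 achieved=-1/2

design class (target -1/2): planetary set
Willis with ω_arm = 0: ω_ring/ω_sun = −N1/N3; set equal to -1/2  ⇒  N3/N1 = −1/(-1/2) = 2
N3 = N1 + 2·N2  ⇒  N2/N1 = (N3/N1 − 1)/2 = (2 − 1)/2 = 1/2
smallest multiple with N1 ≥ 12 and N2 ≥ 10: k = 10  ⇒  N1 = 10·2 = 20, N2 = 10·1 = 10 (N1 ≤ 40, N2 ≤ 30, N2 ≠ N1 ✓), N3 = 20 + 2·10 = 40
check: −N1/N3 with N1 = 20, N3 = 40 gives -1/2; |achieved − target| = 0 ≤ 1/200 ✓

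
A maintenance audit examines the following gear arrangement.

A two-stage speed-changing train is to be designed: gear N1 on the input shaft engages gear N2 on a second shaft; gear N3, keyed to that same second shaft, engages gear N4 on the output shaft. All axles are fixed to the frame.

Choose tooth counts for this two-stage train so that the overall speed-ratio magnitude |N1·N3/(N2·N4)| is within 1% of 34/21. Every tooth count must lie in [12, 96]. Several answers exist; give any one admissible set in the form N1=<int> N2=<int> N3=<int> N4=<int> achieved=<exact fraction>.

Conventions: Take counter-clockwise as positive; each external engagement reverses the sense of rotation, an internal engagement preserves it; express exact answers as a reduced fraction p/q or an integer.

N1=16 N2=12 N3=17 N4=14 achieved=34/21

topology: fixed-axis compound train — 2 stages, target 34/21
target = 34/21 in lowest terms: an exact hit needs N1·N3 = k·34 and N2·N4 = k·21 for one integer k, every count in [12, 96]; additionally prefer no 1:1 stage (N1 ≠ N2, N3 ≠ N4)
k = 1…7: no 1:1-free in-range split of k·34 and k·21 into factor pairs; take k = 8
k = 8: N1·N3 = 272 = 16·17, N2·N4 = 168 = 12·14
achieved = 16·17/(12·14) = 34/21; |achieved − target| = 0 ≤ 17/1050 ✓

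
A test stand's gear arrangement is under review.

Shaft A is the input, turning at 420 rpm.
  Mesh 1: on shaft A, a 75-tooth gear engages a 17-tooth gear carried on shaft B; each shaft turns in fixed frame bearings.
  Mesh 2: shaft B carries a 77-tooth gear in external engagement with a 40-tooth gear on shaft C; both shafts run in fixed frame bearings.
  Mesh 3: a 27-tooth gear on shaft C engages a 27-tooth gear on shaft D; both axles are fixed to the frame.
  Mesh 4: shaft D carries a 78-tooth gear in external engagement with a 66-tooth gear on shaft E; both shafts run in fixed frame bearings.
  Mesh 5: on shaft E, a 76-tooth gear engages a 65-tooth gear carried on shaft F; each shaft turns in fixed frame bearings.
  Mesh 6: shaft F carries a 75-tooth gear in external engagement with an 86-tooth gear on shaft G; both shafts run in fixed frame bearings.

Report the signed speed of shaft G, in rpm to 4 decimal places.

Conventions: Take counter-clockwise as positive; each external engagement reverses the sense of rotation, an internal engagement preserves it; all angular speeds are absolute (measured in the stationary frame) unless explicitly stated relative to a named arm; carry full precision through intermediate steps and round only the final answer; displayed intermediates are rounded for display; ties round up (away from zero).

class = fixed-axis compound train [6 meshes; 6 ratios multiply, 6 sense flips]
mesh 1 [75T→17T]: ω = 420.0000×75/17 = 1852.9412 rpm, sense flips to −
mesh 2 [77T→40T]: ω = 1852.9412×77/40 = 3566.9118 rpm, sense flips to +
mesh 3 [27T→27T]: ω = 3566.9118×27/27 = 3566.9118 rpm, sense flips to −
mesh 4 [78T→66T]: ω = 3566.9118×78/66 = 4215.4412 rpm, sense flips to +
mesh 5 [76T→65T]: ω = 4215.4412×76/65 = 4928.8235 rpm, sense flips to −
mesh 6 [75T→86T]: ω = 4928.8235×75/86 = 4298.3926 rpm, sense flips to +
signed output speed = +4298.3926 rpm

+4298.3926 rpm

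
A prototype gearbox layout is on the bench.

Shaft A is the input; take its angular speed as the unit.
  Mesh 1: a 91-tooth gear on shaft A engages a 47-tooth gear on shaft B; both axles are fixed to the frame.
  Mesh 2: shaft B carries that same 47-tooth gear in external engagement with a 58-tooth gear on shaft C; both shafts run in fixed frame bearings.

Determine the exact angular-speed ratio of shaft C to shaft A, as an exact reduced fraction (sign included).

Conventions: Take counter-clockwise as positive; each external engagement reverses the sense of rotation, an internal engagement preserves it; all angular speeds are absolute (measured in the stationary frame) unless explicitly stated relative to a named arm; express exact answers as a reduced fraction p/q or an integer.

class = fixed-axis compound train [2 meshes; 2 ratios multiply, 2 sense flips]
mesh 1 [91T→47T]: running ratio 91/47, sense −
mesh 2 [47T→58T]: running ratio 91/58, sense +
ω_out/ω_in = 91/58

91/58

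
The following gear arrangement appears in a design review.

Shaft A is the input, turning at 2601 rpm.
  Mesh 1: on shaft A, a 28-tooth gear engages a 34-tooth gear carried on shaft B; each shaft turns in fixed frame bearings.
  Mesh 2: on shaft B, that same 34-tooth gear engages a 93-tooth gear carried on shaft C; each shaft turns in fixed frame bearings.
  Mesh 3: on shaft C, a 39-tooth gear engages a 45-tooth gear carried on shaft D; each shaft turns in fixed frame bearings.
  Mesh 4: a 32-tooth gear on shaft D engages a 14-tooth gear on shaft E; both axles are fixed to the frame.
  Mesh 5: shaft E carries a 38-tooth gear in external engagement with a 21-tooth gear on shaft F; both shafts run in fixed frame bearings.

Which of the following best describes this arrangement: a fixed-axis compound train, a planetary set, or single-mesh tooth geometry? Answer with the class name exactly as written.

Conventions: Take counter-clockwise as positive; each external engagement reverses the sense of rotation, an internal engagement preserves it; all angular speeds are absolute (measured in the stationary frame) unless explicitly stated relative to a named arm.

5-mesh fixed-axis compound train (all bearings frame-fixed)
classification: fixed-axis compound train

fixed-axis compound train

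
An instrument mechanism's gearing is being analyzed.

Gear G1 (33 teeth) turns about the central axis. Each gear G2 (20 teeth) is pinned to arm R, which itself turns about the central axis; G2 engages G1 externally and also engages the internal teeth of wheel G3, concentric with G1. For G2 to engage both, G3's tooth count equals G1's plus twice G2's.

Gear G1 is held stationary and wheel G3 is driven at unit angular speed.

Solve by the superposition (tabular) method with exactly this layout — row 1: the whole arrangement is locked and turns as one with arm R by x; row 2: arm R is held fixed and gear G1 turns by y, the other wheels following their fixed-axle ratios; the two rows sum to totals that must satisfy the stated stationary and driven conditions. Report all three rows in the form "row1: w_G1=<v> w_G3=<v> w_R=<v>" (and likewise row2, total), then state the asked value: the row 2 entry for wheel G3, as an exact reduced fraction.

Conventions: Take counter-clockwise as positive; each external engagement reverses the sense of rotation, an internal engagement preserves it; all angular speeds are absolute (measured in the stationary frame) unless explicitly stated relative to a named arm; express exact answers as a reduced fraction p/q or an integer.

row1: w_G1=73/106 w_G3=73/106 w_R=73/106
row2: w_G1=-73/106 w_G3=33/106 w_R=0
total: w_G1=0 w_G3=1 w_R=73/106
asked value: 33/106

planetary set (33T centre, 20T on arm, 73T internal) — Willis relation
row 1: whole set turns with the arm by x
row 2: sun turns y, ring = −(33/73)·y, arm 0
boundary: total ω_sun = x + y = 0 and total ω_ring = x − (33/73)·y = 1  ⇒  y = -73/106, x = 73/106
row 2 ring = −(33/73)·(-73/106) = 33/106
totals (row 1 + row 2): sun 73/106 + (-73/106) = 0, ring 73/106 + 33/106 = 1, arm 73/106 + 0 = 73/106
asked cell (row2, ring) = 33/106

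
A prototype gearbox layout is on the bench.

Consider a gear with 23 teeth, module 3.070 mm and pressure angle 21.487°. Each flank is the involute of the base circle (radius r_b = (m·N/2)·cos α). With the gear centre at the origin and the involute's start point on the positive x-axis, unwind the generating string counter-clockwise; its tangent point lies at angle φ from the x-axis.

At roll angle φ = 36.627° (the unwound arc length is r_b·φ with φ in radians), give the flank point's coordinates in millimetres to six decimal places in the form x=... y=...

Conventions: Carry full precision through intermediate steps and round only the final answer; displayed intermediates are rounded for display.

topology: single-mesh involute geometry — m = 3.070, N = 23
pitch radius r_p = m·N/2 = 3.070·23/2 = 35.305000
base radius r_b = r_p·cos α = 35.305000·cos 21.487° = 32.851327
roll angle φ = 36.627° = 0.63926175 rad
x = r_b·(cos φ + φ·sin φ) = 38.893408
y = r_b·(sin φ − φ·cos φ) = 2.745461

x=38.893408 y=2.745461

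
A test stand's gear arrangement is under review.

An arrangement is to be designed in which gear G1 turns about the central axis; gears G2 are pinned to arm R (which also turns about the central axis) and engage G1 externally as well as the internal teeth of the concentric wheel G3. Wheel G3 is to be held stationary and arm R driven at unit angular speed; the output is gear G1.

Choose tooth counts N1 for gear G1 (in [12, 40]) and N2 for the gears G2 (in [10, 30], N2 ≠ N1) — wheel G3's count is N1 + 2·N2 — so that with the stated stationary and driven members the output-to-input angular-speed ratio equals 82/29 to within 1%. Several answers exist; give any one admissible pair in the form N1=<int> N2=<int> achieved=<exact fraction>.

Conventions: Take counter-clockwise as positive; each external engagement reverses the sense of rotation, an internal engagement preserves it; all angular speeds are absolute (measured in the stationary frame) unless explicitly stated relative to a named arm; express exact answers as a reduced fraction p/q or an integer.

N1=29 N2=12 achieved=82/29

planetary set to be sized for 82/29 (Willis relation)
Willis with ω_ring = 0: ω_sun/ω_arm = (N1+N3)/N1; set equal to 82/29  ⇒  N3/N1 = 82/29 − 1 = 53/29
N3 = N1 + 2·N2  ⇒  N2/N1 = (N3/N1 − 1)/2 = (53/29 − 1)/2 = 12/29
smallest multiple with N1 ≥ 12 and N2 ≥ 10: k = 1  ⇒  N1 = 1·29 = 29, N2 = 1·12 = 12 (N1 ≤ 40, N2 ≤ 30, N2 ≠ N1 ✓), N3 = 29 + 2·12 = 53
check: (N1+N3)/N1 with N1 = 29, N3 = 53 gives 82/29; |achieved − target| = 0 ≤ 41/1450 ✓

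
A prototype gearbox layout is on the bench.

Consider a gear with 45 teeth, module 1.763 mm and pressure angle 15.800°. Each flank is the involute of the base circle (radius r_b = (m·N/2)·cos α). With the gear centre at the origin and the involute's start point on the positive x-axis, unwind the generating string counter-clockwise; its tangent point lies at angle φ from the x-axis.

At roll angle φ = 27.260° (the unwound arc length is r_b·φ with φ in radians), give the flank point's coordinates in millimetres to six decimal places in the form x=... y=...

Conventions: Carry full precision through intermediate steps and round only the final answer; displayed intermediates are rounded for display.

x=42.247376 y=1.339473

recognized (one wheel, involute flank): single-mesh tooth geometry, m = 1.763, N = 45
pitch radius r_p = m·N/2 = 1.763·45/2 = 39.667500
base radius r_b = r_p·cos α = 39.667500·cos 15.800° = 38.168782
roll angle φ = 27.260° = 0.47577675 rad
x = r_b·(cos φ + φ·sin φ) = 42.247376
y = r_b·(sin φ − φ·cos φ) = 1.339473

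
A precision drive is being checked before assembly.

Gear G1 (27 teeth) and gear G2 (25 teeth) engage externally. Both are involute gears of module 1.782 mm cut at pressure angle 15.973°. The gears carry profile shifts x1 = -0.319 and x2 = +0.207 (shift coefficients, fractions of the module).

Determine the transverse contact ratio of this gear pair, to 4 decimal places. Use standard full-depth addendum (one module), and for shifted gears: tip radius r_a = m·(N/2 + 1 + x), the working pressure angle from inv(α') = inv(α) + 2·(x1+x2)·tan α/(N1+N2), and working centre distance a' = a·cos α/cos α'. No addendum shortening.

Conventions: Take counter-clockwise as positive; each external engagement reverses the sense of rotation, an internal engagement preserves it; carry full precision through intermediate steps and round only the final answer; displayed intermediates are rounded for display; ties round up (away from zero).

1.8484

topology: single-mesh involute geometry — m = 1.782, 27T/25T pair
base radii: r_b1 = 23.128195, r_b2 = 21.414995
tip radii: r_a1 = 25.270542, r_a2 = 24.425874
inv(α') = inv(15.973°) + 2·(-0.319+0.207)·tan α/(27+25) = 0.00622101  ⇒  α' = 15.05660°
a' = a·cos α / cos α' = 46.3320·cos 15.973°/cos 15.05660° = 46.126736
action lengths: √(r_a1²−r_b1²) = 10.182676, √(r_a2²−r_b2²) = 11.748247
base pitch p_b = π·m·cos α = 5.382175
CR = (10.182676 + 11.748247 − 46.126736·sin 15.05660°)/5.382175 = 1.848404
contact ratio ≈ 1.8484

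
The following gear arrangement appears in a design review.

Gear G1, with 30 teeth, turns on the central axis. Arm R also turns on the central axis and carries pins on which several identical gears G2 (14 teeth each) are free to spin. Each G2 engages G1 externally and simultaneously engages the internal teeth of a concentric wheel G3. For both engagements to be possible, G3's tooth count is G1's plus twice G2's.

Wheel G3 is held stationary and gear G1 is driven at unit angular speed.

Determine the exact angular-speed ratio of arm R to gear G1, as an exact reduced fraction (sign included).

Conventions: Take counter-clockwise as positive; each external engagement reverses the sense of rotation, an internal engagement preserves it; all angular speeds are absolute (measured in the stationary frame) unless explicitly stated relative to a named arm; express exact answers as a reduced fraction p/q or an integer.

15/44

topology: planetary set — G1 30T / G2 14T / G3 58T, arm = carrier (Willis)
ring teeth: 30 + 2·14 = 58
30(ω_sun−ω_arm) = −58(ω_ring−ω_arm),  ω_ring = 0, ω_sun = 1
30(1−ω_arm) = −58(0−ω_arm)  ⇒  88·ω_arm = 30  ⇒  ω_arm = 15/44
ω_out/ω_in = 15/44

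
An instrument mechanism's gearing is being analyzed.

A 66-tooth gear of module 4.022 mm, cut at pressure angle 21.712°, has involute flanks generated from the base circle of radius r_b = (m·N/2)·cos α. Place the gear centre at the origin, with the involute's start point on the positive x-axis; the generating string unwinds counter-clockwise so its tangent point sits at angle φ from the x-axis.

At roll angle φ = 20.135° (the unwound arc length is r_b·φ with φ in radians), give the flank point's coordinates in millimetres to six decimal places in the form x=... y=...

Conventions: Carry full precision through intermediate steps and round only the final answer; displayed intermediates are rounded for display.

class = single-mesh tooth geometry [base-circle involute, m = 4.022, 66T]
pitch radius r_p = m·N/2 = 4.022·66/2 = 132.726000
base radius r_b = r_p·cos α = 132.726000·cos 21.712° = 123.309769
roll angle φ = 20.135° = 0.35142204 rad
x = r_b·(cos φ + φ·sin φ) = 130.690514
y = r_b·(sin φ − φ·cos φ) = 1.761937

x=130.690514 y=1.761937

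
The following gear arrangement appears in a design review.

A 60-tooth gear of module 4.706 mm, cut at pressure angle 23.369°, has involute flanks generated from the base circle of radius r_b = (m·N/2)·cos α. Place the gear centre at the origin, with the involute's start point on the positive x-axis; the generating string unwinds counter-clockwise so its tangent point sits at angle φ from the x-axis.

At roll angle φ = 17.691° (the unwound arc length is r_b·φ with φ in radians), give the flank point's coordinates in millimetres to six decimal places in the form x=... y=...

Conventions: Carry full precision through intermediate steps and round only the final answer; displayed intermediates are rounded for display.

x=135.630210 y=1.259573

class = single-mesh tooth geometry [base-circle involute, m = 4.706, 60T]
pitch radius r_p = m·N/2 = 4.706·60/2 = 141.180000
base radius r_b = r_p·cos α = 141.180000·cos 23.369° = 129.598916
roll angle φ = 17.691° = 0.30876620 rad
x = r_b·(cos φ + φ·sin φ) = 135.630210
y = r_b·(sin φ − φ·cos φ) = 1.259573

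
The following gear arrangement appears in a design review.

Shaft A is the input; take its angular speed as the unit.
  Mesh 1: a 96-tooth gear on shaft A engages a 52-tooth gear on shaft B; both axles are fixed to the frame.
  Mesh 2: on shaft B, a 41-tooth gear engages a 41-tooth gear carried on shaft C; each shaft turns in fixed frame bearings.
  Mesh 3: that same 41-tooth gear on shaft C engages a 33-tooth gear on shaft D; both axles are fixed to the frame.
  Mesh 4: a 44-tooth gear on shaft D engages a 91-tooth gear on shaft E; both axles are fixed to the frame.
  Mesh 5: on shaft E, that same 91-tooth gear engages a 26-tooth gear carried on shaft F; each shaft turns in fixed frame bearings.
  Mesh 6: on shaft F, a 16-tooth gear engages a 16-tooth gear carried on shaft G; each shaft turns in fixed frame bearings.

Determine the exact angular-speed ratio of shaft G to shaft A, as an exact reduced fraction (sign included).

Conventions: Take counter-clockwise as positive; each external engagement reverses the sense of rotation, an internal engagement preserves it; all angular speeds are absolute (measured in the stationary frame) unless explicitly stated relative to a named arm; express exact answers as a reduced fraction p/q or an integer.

656/169

class = fixed-axis compound train [6 meshes; 6 ratios multiply, 6 sense flips]
mesh 1 [96T→52T]: running ratio 24/13, sense −
mesh 2 [41T→41T]: running ratio 24/13, sense +
mesh 3 [41T→33T]: running ratio 328/143, sense −
mesh 4 [44T→91T]: running ratio 1312/1183, sense +
mesh 5 [91T→26T]: running ratio 656/169, sense −
mesh 6 [16T→16T]: running ratio 656/169, sense +
ω_out/ω_in = 656/169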